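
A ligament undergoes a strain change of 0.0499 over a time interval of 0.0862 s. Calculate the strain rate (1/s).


strain_rate = delta_strain / delta_t
strain_rate = 0.0499 / 0.0862
strain_rate = 0.5789


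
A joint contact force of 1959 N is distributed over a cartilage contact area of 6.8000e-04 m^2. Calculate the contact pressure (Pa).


P = F / A
P = 1959 / 6.8000e-04
P = 2.8809e+06


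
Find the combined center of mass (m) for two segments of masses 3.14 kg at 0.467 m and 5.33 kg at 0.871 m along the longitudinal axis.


COM = (m1*x1 + m2*x2) / (m1 + m2)
COM = (3.14*0.467 + 5.33*0.871) / (3.14 + 5.33)
Numerator = 6.1088
Denominator = 8.4700
COM = 0.7212


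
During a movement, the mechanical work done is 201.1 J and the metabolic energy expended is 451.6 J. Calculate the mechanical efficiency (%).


eta = (W_mech / E_meta) * 100
eta = (201.1 / 451.6) * 100
ratio = 0.4453
eta = 44.5306


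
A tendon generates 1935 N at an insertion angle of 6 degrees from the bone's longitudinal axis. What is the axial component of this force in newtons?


F_eff = F_tendon * cos(theta)
theta = 6 deg = 0.1047 rad
cos(theta) = 0.9945
F_eff = 1935 * 0.9945
F_eff = 1924.3999


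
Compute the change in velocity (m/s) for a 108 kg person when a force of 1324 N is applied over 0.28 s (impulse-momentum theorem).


J = F * dt = 1324 * 0.28 = 370.7200 N*s
delta_v = J / m
delta_v = 370.7200 / 108
delta_v = 3.4326


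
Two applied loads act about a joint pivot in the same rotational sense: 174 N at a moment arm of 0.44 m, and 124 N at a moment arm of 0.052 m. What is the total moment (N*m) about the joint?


M = F1 * d1 + F2 * d2
M = 174 * 0.44 + 124 * 0.052
M = 76.5600 + 6.4480
M = 83.0080


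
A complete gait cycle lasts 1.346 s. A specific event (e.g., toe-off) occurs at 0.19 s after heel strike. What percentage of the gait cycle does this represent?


pct = (event_time / cycle_time) * 100
pct = (0.19 / 1.346) * 100
ratio = 0.1412
pct = 14.1159


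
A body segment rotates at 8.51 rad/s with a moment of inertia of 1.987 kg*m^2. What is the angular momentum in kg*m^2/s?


L = I * omega
L = 1.987 * 8.51
L = 16.9094


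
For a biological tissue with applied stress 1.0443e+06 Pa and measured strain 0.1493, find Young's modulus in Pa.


E = stress / strain
E = 1.0443e+06 / 0.1493
E = 6.9946e+06


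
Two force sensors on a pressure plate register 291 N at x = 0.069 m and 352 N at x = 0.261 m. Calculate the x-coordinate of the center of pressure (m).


COP_x = (F1*x1 + F2*x2) / (F1 + F2)
COP_x = (291*0.069 + 352*0.261) / (291 + 352)
Numerator = 111.9510
Denominator = 643
COP_x = 0.1741


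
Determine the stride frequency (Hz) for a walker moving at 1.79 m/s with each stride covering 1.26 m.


f = v / stride_length
f = 1.79 / 1.26
f = 1.4206


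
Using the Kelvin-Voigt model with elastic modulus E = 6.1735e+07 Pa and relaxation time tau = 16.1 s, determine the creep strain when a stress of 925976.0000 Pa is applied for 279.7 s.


epsilon(t) = (sigma/E) * (1 - exp(-t/tau))
sigma/E = 925976.0000 / 6.1735e+07 = 0.0150
exp(-t/tau) = exp(-279.7 / 16.1) = 2.8520e-08
epsilon = 0.0150 * (1 - 2.8520e-08)
epsilon = 0.0150


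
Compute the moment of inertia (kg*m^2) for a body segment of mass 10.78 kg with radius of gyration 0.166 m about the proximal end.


I = m * k^2
I = 10.78 * 0.166^2
k^2 = 0.0276
I = 0.2971


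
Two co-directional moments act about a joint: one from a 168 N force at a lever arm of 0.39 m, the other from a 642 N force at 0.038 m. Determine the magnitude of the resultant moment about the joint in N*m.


M = F1 * d1 + F2 * d2
M = 168 * 0.39 + 642 * 0.038
M = 65.5200 + 24.3960
M = 89.9160


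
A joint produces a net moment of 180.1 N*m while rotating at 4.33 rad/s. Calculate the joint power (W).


P = M * omega
P = 180.1 * 4.33
P = 779.8330


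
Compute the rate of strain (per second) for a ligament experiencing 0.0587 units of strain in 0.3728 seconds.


strain_rate = delta_strain / delta_t
strain_rate = 0.0587 / 0.3728
strain_rate = 0.1575


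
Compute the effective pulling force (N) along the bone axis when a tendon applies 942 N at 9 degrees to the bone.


F_eff = F_tendon * cos(theta)
theta = 9 deg = 0.1571 rad
cos(theta) = 0.9877
F_eff = 942 * 0.9877
F_eff = 930.4024


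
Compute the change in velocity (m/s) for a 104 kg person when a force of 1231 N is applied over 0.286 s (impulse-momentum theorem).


J = F * dt = 1231 * 0.286 = 352.0660 N*s
delta_v = J / m
delta_v = 352.0660 / 104
delta_v = 3.3852


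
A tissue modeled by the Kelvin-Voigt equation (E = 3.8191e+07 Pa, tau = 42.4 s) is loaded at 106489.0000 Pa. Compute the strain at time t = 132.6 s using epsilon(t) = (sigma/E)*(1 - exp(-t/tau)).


epsilon(t) = (sigma/E) * (1 - exp(-t/tau))
sigma/E = 106489.0000 / 3.8191e+07 = 0.0028
exp(-t/tau) = exp(-132.6 / 42.4) = 0.0438
epsilon = 0.0028 * (1 - 0.0438)
epsilon = 0.0027


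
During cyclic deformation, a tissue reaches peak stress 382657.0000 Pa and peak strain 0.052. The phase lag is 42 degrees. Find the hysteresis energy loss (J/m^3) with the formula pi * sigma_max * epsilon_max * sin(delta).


E_loss = pi * sigma_max * epsilon_max * sin(delta)
delta = 42 deg = 0.7330 rad
sin(delta) = 0.6691
E_loss = pi * 382657.0000 * 0.052 * 0.6691
E_loss = 41828.6428


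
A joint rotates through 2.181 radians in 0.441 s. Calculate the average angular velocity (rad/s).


omega = delta_theta / delta_t
omega = 2.181 / 0.441
omega = 4.9456


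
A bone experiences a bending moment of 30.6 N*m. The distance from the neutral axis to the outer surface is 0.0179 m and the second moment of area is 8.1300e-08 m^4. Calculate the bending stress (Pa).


sigma = M * c / I
sigma = 30.6 * 0.0179 / 8.1300e-08
M * c = 0.5477
sigma = 6.7373e+06


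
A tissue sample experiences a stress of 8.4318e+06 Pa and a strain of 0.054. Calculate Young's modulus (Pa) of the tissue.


E = stress / strain
E = 8.4318e+06 / 0.054
E = 1.5614e+08


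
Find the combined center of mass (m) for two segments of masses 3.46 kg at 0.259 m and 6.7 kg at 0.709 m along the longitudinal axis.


COM = (m1*x1 + m2*x2) / (m1 + m2)
COM = (3.46*0.259 + 6.7*0.709) / (3.46 + 6.7)
Numerator = 5.6464
Denominator = 10.1600
COM = 0.5558


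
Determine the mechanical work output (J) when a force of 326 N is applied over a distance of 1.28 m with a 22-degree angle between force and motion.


W = F * d * cos(theta)
theta = 22 deg = 0.3840 rad
cos(theta) = 0.9272
W = 326 * 1.28 * 0.9272
W = 386.8953


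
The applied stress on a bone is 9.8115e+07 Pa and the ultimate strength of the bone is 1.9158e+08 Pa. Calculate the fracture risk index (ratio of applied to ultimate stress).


FRI = applied / ultimate
FRI = 9.8115e+07 / 1.9158e+08
FRI = 0.5121


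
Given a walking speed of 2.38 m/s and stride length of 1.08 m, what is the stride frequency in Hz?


f = v / stride_length
f = 2.38 / 1.08
f = 2.2037


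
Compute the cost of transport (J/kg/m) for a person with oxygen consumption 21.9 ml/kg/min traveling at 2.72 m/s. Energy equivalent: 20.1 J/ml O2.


Power per kg = VO2 * 20.1 / 60
Power per kg = 21.9 * 20.1 / 60 = 7.3365 W/kg
Cost = power_per_kg / speed
Cost = 7.3365 / 2.72
Cost = 2.6972


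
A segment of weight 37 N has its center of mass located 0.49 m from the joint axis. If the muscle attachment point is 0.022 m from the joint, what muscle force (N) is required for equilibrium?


F_muscle = W * d_load / d_muscle
F_muscle = 37 * 0.49 / 0.022
Numerator = 18.1300
F_muscle = 824.0909


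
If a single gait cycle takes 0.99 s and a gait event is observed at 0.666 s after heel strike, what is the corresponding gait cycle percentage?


pct = (event_time / cycle_time) * 100
pct = (0.666 / 0.99) * 100
ratio = 0.6727
pct = 67.2727


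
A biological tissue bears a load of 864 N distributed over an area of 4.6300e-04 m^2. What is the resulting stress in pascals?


stress = F / A
stress = 864 / 4.6300e-04
stress = 1.8661e+06


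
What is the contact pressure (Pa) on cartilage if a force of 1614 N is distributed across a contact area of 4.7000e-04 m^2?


P = F / A
P = 1614 / 4.7000e-04
P = 3.4340e+06


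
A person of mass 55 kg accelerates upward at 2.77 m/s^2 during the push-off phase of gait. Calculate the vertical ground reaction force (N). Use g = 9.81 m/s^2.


GRF = m * (g + a)
GRF = 55 * (9.81 + 2.77)
GRF = 55 * 12.5800
GRF = 691.9000


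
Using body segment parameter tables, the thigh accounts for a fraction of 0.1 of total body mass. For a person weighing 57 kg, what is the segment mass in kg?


m_segment = body_mass * fraction
m_segment = 57 * 0.1
m_segment = 5.7000


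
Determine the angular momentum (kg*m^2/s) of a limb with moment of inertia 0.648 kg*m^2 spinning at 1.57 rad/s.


L = I * omega
L = 0.648 * 1.57
L = 1.0174


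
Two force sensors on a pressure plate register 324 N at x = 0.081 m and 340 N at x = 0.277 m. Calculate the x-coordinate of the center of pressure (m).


COP_x = (F1*x1 + F2*x2) / (F1 + F2)
COP_x = (324*0.081 + 340*0.277) / (324 + 340)
Numerator = 120.4240
Denominator = 664
COP_x = 0.1814


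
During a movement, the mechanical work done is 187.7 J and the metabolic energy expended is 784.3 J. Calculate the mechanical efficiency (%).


eta = (W_mech / E_meta) * 100
eta = (187.7 / 784.3) * 100
ratio = 0.2393
eta = 23.9322


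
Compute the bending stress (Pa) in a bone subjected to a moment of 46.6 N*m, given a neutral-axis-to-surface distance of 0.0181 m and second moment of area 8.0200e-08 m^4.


sigma = M * c / I
sigma = 46.6 * 0.0181 / 8.0200e-08
M * c = 0.8435
sigma = 1.0517e+07


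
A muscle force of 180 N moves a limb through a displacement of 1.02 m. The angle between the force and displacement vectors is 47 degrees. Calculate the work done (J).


W = F * d * cos(theta)
theta = 47 deg = 0.8203 rad
cos(theta) = 0.6820
W = 180 * 1.02 * 0.6820
W = 125.2149


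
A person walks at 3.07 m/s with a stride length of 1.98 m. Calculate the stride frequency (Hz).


f = v / stride_length
f = 3.07 / 1.98
f = 1.5505


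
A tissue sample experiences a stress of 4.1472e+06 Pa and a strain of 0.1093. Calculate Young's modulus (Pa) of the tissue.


E = stress / strain
E = 4.1472e+06 / 0.1093
E = 3.7943e+07


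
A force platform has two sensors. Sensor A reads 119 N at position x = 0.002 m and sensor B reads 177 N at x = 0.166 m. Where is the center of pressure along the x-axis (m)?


COP_x = (F1*x1 + F2*x2) / (F1 + F2)
COP_x = (119*0.002 + 177*0.166) / (119 + 177)
Numerator = 29.6200
Denominator = 296
COP_x = 0.1001


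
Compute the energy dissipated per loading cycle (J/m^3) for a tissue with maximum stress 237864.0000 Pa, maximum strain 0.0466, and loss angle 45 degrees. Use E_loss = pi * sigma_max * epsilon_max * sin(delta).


E_loss = pi * sigma_max * epsilon_max * sin(delta)
delta = 45 deg = 0.7854 rad
sin(delta) = 0.7071
E_loss = pi * 237864.0000 * 0.0466 * 0.7071
E_loss = 24623.4844


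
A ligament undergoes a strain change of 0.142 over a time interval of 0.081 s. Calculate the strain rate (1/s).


strain_rate = delta_strain / delta_t
strain_rate = 0.142 / 0.081
strain_rate = 1.7531


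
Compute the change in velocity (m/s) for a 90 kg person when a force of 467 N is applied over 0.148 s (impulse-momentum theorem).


J = F * dt = 467 * 0.148 = 69.1160 N*s
delta_v = J / m
delta_v = 69.1160 / 90
delta_v = 0.7680


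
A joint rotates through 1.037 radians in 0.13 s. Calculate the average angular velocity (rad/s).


omega = delta_theta / delta_t
omega = 1.037 / 0.13
omega = 7.9769


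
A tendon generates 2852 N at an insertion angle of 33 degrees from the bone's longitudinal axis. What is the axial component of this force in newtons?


F_eff = F_tendon * cos(theta)
theta = 33 deg = 0.5760 rad
cos(theta) = 0.8387
F_eff = 2852 * 0.8387
F_eff = 2391.8885


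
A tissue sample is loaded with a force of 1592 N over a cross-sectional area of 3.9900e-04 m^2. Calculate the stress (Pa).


stress = F / A
stress = 1592 / 3.9900e-04
stress = 3.9900e+06


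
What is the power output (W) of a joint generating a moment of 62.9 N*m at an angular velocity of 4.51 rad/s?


P = M * omega
P = 62.9 * 4.51
P = 283.6790


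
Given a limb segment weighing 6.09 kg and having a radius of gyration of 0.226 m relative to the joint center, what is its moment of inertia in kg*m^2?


I = m * k^2
I = 6.09 * 0.226^2
k^2 = 0.0511
I = 0.3111


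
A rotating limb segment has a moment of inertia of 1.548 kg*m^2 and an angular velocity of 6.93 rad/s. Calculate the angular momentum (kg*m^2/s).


L = I * omega
L = 1.548 * 6.93
L = 10.7276


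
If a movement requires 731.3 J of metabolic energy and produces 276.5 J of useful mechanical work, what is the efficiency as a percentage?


eta = (W_mech / E_meta) * 100
eta = (276.5 / 731.3) * 100
ratio = 0.3781
eta = 37.8094


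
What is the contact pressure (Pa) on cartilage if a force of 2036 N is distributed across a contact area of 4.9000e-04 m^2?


P = F / A
P = 2036 / 4.9000e-04
P = 4.1551e+06


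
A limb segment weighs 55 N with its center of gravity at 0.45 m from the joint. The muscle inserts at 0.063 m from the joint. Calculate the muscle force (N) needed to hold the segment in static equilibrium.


F_muscle = W * d_load / d_muscle
F_muscle = 55 * 0.45 / 0.063
Numerator = 24.7500
F_muscle = 392.8571


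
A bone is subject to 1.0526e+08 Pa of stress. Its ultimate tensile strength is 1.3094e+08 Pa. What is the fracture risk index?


FRI = applied / ultimate
FRI = 1.0526e+08 / 1.3094e+08
FRI = 0.8039


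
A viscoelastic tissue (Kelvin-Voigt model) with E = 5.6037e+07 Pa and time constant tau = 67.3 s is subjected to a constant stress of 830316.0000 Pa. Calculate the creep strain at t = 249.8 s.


epsilon(t) = (sigma/E) * (1 - exp(-t/tau))
sigma/E = 830316.0000 / 5.6037e+07 = 0.0148
exp(-t/tau) = exp(-249.8 / 67.3) = 0.0244
epsilon = 0.0148 * (1 - 0.0244)
epsilon = 0.0145


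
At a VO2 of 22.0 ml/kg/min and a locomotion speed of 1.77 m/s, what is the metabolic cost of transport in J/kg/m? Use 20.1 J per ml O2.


Power per kg = VO2 * 20.1 / 60
Power per kg = 22.0 * 20.1 / 60 = 7.3700 W/kg
Cost = power_per_kg / speed
Cost = 7.3700 / 1.77
Cost = 4.1638


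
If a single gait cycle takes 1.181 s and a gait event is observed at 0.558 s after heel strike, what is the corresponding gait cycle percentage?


pct = (event_time / cycle_time) * 100
pct = (0.558 / 1.181) * 100
ratio = 0.4725
pct = 47.2481


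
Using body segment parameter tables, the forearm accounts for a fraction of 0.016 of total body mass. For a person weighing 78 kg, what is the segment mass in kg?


m_segment = body_mass * fraction
m_segment = 78 * 0.016
m_segment = 1.2480


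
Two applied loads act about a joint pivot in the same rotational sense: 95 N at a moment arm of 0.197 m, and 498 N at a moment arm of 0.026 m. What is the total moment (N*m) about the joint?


M = F1 * d1 + F2 * d2
M = 95 * 0.197 + 498 * 0.026
M = 18.7150 + 12.9480
M = 31.6630


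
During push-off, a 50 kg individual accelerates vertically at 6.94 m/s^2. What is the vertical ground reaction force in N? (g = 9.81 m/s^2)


GRF = m * (g + a)
GRF = 50 * (9.81 + 6.94)
GRF = 50 * 16.7500
GRF = 837.5000


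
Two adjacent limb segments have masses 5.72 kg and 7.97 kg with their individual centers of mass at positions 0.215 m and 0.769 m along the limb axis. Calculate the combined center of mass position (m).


COM = (m1*x1 + m2*x2) / (m1 + m2)
COM = (5.72*0.215 + 7.97*0.769) / (5.72 + 7.97)
Numerator = 7.3587
Denominator = 13.6900
COM = 0.5375


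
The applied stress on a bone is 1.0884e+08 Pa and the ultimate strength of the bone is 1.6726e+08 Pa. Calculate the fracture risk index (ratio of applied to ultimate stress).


FRI = applied / ultimate
FRI = 1.0884e+08 / 1.6726e+08
FRI = 0.6507


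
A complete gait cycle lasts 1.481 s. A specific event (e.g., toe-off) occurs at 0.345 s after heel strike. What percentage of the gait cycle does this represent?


pct = (event_time / cycle_time) * 100
pct = (0.345 / 1.481) * 100
ratio = 0.2330
pct = 23.2951


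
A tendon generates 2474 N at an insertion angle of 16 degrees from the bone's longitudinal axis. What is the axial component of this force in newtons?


F_eff = F_tendon * cos(theta)
theta = 16 deg = 0.2793 rad
cos(theta) = 0.9613
F_eff = 2474 * 0.9613
F_eff = 2378.1614


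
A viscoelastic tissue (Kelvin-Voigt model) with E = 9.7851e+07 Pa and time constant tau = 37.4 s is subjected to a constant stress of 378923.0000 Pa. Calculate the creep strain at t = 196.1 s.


epsilon(t) = (sigma/E) * (1 - exp(-t/tau))
sigma/E = 378923.0000 / 9.7851e+07 = 0.0039
exp(-t/tau) = exp(-196.1 / 37.4) = 0.0053
epsilon = 0.0039 * (1 - 0.0053)
epsilon = 0.0039


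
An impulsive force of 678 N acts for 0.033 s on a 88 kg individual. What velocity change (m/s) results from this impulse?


J = F * dt = 678 * 0.033 = 22.3740 N*s
delta_v = J / m
delta_v = 22.3740 / 88
delta_v = 0.2543


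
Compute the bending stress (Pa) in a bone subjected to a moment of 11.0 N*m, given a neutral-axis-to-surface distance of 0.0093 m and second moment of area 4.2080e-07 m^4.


sigma = M * c / I
sigma = 11.0 * 0.0093 / 4.2080e-07
M * c = 0.1023
sigma = 243108.3650


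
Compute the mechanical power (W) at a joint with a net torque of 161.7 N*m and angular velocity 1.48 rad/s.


P = M * omega
P = 161.7 * 1.48
P = 239.3160


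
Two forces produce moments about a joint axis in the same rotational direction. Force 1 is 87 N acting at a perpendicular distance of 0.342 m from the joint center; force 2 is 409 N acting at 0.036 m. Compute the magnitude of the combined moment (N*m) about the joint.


M = F1 * d1 + F2 * d2
M = 87 * 0.342 + 409 * 0.036
M = 29.7540 + 14.7240
M = 44.4780


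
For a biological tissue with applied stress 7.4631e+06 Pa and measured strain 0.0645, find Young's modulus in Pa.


E = stress / strain
E = 7.4631e+06 / 0.0645
E = 1.1571e+08


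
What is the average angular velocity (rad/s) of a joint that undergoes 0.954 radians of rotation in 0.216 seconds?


omega = delta_theta / delta_t
omega = 0.954 / 0.216
omega = 4.4167


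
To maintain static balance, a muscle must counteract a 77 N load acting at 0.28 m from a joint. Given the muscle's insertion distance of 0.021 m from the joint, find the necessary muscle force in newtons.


F_muscle = W * d_load / d_muscle
F_muscle = 77 * 0.28 / 0.021
Numerator = 21.5600
F_muscle = 1026.6667


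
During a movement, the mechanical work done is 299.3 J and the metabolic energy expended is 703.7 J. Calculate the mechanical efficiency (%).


eta = (W_mech / E_meta) * 100
eta = (299.3 / 703.7) * 100
ratio = 0.4253
eta = 42.5323


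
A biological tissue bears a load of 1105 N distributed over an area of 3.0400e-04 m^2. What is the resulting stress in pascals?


stress = F / A
stress = 1105 / 3.0400e-04
stress = 3.6349e+06


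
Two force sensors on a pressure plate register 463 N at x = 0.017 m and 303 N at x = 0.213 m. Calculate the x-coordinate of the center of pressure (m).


COP_x = (F1*x1 + F2*x2) / (F1 + F2)
COP_x = (463*0.017 + 303*0.213) / (463 + 303)
Numerator = 72.4100
Denominator = 766
COP_x = 0.0945


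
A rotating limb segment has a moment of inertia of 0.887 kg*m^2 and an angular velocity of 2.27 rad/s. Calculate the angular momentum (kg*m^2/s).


L = I * omega
L = 0.887 * 2.27
L = 2.0135


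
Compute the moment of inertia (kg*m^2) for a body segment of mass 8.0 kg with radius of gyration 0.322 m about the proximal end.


I = m * k^2
I = 8.0 * 0.322^2
k^2 = 0.1037
I = 0.8295


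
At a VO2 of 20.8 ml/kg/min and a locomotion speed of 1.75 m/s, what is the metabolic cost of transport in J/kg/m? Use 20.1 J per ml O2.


Power per kg = VO2 * 20.1 / 60
Power per kg = 20.8 * 20.1 / 60 = 6.9680 W/kg
Cost = power_per_kg / speed
Cost = 6.9680 / 1.75
Cost = 3.9817


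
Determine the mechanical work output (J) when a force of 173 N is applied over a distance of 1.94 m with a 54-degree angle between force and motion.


W = F * d * cos(theta)
theta = 54 deg = 0.9425 rad
cos(theta) = 0.5878
W = 173 * 1.94 * 0.5878
W = 197.2725


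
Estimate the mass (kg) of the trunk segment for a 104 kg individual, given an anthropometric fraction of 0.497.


m_segment = body_mass * fraction
m_segment = 104 * 0.497
m_segment = 51.6880


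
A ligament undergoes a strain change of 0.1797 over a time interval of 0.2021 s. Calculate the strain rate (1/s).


strain_rate = delta_strain / delta_t
strain_rate = 0.1797 / 0.2021
strain_rate = 0.8892


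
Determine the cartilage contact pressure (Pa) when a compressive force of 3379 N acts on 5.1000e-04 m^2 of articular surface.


P = F / A
P = 3379 / 5.1000e-04
P = 6.6255e+06


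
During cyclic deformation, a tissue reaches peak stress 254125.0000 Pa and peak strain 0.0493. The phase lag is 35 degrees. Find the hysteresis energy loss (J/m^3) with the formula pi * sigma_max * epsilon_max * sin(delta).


E_loss = pi * sigma_max * epsilon_max * sin(delta)
delta = 35 deg = 0.6109 rad
sin(delta) = 0.5736
E_loss = pi * 254125.0000 * 0.0493 * 0.5736
E_loss = 22575.4016


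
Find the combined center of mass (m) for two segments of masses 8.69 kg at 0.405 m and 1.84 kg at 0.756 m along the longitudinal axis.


COM = (m1*x1 + m2*x2) / (m1 + m2)
COM = (8.69*0.405 + 1.84*0.756) / (8.69 + 1.84)
Numerator = 4.9105
Denominator = 10.5300
COM = 0.4663


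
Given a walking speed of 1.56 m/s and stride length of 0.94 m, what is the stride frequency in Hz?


f = v / stride_length
f = 1.56 / 0.94
f = 1.6596


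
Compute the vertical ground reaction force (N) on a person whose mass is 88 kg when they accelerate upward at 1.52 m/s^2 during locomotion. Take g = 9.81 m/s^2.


GRF = m * (g + a)
GRF = 88 * (9.81 + 1.52)
GRF = 88 * 11.3300
GRF = 997.0400


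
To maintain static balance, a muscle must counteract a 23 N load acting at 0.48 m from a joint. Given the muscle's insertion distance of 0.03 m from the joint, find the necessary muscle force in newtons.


F_muscle = W * d_load / d_muscle
F_muscle = 23 * 0.48 / 0.03
Numerator = 11.0400
F_muscle = 368.0000


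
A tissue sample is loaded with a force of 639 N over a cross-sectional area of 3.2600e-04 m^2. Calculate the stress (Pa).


stress = F / A
stress = 639 / 3.2600e-04
stress = 1.9601e+06


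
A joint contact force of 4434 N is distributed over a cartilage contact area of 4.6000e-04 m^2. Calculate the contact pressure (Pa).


P = F / A
P = 4434 / 4.6000e-04
P = 9.6391e+06


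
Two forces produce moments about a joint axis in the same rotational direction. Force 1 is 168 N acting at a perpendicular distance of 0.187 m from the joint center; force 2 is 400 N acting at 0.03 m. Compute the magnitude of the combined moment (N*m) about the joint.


M = F1 * d1 + F2 * d2
M = 168 * 0.187 + 400 * 0.03
M = 31.4160 + 12.0000
M = 43.4160


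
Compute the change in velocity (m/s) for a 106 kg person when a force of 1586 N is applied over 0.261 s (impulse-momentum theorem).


J = F * dt = 1586 * 0.261 = 413.9460 N*s
delta_v = J / m
delta_v = 413.9460 / 106
delta_v = 3.9052


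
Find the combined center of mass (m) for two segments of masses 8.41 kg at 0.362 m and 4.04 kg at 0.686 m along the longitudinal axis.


COM = (m1*x1 + m2*x2) / (m1 + m2)
COM = (8.41*0.362 + 4.04*0.686) / (8.41 + 4.04)
Numerator = 5.8159
Denominator = 12.4500
COM = 0.4671


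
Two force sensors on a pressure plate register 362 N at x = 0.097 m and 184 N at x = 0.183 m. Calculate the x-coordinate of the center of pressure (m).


COP_x = (F1*x1 + F2*x2) / (F1 + F2)
COP_x = (362*0.097 + 184*0.183) / (362 + 184)
Numerator = 68.7860
Denominator = 546
COP_x = 0.1260


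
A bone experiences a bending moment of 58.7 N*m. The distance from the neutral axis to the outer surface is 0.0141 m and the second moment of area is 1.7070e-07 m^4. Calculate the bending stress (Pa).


sigma = M * c / I
sigma = 58.7 * 0.0141 / 1.7070e-07
M * c = 0.8277
sigma = 4.8487e+06


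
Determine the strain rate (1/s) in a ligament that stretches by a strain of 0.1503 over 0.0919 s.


strain_rate = delta_strain / delta_t
strain_rate = 0.1503 / 0.0919
strain_rate = 1.6355


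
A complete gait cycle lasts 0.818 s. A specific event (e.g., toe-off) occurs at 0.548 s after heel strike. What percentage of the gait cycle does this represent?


pct = (event_time / cycle_time) * 100
pct = (0.548 / 0.818) * 100
ratio = 0.6699
pct = 66.9927


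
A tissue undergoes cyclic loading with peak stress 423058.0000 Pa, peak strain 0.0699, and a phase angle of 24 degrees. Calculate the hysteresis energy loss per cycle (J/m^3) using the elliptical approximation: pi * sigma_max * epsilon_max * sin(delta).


E_loss = pi * sigma_max * epsilon_max * sin(delta)
delta = 24 deg = 0.4189 rad
sin(delta) = 0.4067
E_loss = pi * 423058.0000 * 0.0699 * 0.4067
E_loss = 37786.8126


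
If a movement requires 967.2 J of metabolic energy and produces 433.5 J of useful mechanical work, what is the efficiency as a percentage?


eta = (W_mech / E_meta) * 100
eta = (433.5 / 967.2) * 100
ratio = 0.4482
eta = 44.8201


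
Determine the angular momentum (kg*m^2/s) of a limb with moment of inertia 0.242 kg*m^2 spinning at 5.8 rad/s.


L = I * omega
L = 0.242 * 5.8
L = 1.4036


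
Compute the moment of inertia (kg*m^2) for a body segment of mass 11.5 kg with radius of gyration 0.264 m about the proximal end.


I = m * k^2
I = 11.5 * 0.264^2
k^2 = 0.0697
I = 0.8015


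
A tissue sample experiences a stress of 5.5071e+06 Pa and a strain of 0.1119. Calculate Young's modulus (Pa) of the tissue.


E = stress / strain
E = 5.5071e+06 / 0.1119
E = 4.9214e+07


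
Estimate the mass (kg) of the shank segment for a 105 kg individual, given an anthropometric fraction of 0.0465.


m_segment = body_mass * fraction
m_segment = 105 * 0.0465
m_segment = 4.8825


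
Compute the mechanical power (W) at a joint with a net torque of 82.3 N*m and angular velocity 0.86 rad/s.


P = M * omega
P = 82.3 * 0.86
P = 70.7780


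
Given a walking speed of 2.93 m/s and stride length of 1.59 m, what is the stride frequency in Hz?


f = v / stride_length
f = 2.93 / 1.59
f = 1.8428


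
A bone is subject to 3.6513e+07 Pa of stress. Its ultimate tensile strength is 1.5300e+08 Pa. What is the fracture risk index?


FRI = applied / ultimate
FRI = 3.6513e+07 / 1.5300e+08
FRI = 0.2386


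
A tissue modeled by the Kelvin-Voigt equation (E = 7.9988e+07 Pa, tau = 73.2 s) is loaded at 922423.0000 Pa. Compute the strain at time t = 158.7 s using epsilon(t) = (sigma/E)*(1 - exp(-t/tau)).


epsilon(t) = (sigma/E) * (1 - exp(-t/tau))
sigma/E = 922423.0000 / 7.9988e+07 = 0.0115
exp(-t/tau) = exp(-158.7 / 73.2) = 0.1144
epsilon = 0.0115 * (1 - 0.1144)
epsilon = 0.0102


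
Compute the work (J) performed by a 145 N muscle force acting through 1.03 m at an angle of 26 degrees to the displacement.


W = F * d * cos(theta)
theta = 26 deg = 0.4538 rad
cos(theta) = 0.8988
W = 145 * 1.03 * 0.8988
W = 134.2349


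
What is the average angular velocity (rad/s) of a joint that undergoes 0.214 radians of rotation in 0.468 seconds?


omega = delta_theta / delta_t
omega = 0.214 / 0.468
omega = 0.4573


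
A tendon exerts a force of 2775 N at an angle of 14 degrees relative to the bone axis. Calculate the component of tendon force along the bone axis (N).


F_eff = F_tendon * cos(theta)
theta = 14 deg = 0.2443 rad
cos(theta) = 0.9703
F_eff = 2775 * 0.9703
F_eff = 2692.5706


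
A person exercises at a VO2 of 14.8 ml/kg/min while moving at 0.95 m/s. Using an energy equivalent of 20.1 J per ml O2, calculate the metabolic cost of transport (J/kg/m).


Power per kg = VO2 * 20.1 / 60
Power per kg = 14.8 * 20.1 / 60 = 4.9580 W/kg
Cost = power_per_kg / speed
Cost = 4.9580 / 0.95
Cost = 5.2189


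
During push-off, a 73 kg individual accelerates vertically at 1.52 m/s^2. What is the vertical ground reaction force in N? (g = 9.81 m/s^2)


GRF = m * (g + a)
GRF = 73 * (9.81 + 1.52)
GRF = 73 * 11.3300
GRF = 827.0900


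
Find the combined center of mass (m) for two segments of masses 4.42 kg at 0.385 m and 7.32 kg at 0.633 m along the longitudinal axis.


COM = (m1*x1 + m2*x2) / (m1 + m2)
COM = (4.42*0.385 + 7.32*0.633) / (4.42 + 7.32)
Numerator = 6.3353
Denominator = 11.7400
COM = 0.5396


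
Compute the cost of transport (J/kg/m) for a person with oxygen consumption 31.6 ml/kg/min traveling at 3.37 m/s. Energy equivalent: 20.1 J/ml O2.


Power per kg = VO2 * 20.1 / 60
Power per kg = 31.6 * 20.1 / 60 = 10.5860 W/kg
Cost = power_per_kg / speed
Cost = 10.5860 / 3.37
Cost = 3.1412


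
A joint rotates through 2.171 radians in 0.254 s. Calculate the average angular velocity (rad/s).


omega = delta_theta / delta_t
omega = 2.171 / 0.254
omega = 8.5472


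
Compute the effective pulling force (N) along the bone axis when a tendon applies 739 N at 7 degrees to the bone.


F_eff = F_tendon * cos(theta)
theta = 7 deg = 0.1222 rad
cos(theta) = 0.9925
F_eff = 739 * 0.9925
F_eff = 733.4916


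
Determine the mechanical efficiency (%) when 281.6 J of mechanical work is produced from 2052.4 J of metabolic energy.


eta = (W_mech / E_meta) * 100
eta = (281.6 / 2052.4) * 100
ratio = 0.1372
eta = 13.7205


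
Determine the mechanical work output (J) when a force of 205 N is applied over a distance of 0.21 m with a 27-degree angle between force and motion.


W = F * d * cos(theta)
theta = 27 deg = 0.4712 rad
cos(theta) = 0.8910
W = 205 * 0.21 * 0.8910
W = 38.3578


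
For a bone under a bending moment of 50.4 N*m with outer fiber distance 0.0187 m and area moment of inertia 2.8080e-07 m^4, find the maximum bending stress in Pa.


sigma = M * c / I
sigma = 50.4 * 0.0187 / 2.8080e-07
M * c = 0.9425
sigma = 3.3564e+06


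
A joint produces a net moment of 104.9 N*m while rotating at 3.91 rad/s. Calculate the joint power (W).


P = M * omega
P = 104.9 * 3.91
P = 410.1590


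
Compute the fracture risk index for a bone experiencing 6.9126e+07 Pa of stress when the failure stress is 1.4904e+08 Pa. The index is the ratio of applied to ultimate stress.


FRI = applied / ultimate
FRI = 6.9126e+07 / 1.4904e+08
FRI = 0.4638


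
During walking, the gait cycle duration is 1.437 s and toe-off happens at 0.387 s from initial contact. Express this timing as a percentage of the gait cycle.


pct = (event_time / cycle_time) * 100
pct = (0.387 / 1.437) * 100
ratio = 0.2693
pct = 26.9311


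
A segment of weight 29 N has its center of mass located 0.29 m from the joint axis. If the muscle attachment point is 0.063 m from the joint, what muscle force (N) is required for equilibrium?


F_muscle = W * d_load / d_muscle
F_muscle = 29 * 0.29 / 0.063
Numerator = 8.4100
F_muscle = 133.4921


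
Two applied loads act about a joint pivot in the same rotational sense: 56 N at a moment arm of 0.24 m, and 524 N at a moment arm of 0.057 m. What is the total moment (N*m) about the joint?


M = F1 * d1 + F2 * d2
M = 56 * 0.24 + 524 * 0.057
M = 13.4400 + 29.8680
M = 43.3080


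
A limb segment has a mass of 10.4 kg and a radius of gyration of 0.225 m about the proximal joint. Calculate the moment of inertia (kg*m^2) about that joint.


I = m * k^2
I = 10.4 * 0.225^2
k^2 = 0.0506
I = 0.5265


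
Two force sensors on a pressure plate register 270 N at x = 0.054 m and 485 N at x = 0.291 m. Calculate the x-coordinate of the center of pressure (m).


COP_x = (F1*x1 + F2*x2) / (F1 + F2)
COP_x = (270*0.054 + 485*0.291) / (270 + 485)
Numerator = 155.7150
Denominator = 755
COP_x = 0.2062


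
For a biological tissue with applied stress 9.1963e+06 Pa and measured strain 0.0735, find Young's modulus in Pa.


E = stress / strain
E = 9.1963e+06 / 0.0735
E = 1.2512e+08


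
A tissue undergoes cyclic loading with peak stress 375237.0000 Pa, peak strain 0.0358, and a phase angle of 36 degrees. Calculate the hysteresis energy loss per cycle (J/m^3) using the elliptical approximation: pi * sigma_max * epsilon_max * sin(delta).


E_loss = pi * sigma_max * epsilon_max * sin(delta)
delta = 36 deg = 0.6283 rad
sin(delta) = 0.5878
E_loss = pi * 375237.0000 * 0.0358 * 0.5878
E_loss = 24806.0286


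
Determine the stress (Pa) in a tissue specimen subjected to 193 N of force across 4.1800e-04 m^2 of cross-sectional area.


stress = F / A
stress = 193 / 4.1800e-04
stress = 461722.4880


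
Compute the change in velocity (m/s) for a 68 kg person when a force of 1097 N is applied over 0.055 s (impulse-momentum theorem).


J = F * dt = 1097 * 0.055 = 60.3350 N*s
delta_v = J / m
delta_v = 60.3350 / 68
delta_v = 0.8873


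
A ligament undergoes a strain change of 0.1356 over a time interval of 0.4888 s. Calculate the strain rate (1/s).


strain_rate = delta_strain / delta_t
strain_rate = 0.1356 / 0.4888
strain_rate = 0.2774


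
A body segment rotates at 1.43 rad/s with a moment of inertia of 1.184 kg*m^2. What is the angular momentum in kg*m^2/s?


L = I * omega
L = 1.184 * 1.43
L = 1.6931


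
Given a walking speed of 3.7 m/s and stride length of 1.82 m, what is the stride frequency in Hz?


f = v / stride_length
f = 3.7 / 1.82
f = 2.0330


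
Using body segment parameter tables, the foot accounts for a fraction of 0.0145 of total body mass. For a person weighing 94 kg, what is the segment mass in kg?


m_segment = body_mass * fraction
m_segment = 94 * 0.0145
m_segment = 1.3630


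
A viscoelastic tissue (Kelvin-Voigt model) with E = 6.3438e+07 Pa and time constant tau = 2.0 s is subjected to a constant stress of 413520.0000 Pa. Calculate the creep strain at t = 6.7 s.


epsilon(t) = (sigma/E) * (1 - exp(-t/tau))
sigma/E = 413520.0000 / 6.3438e+07 = 0.0065
exp(-t/tau) = exp(-6.7 / 2.0) = 0.0351
epsilon = 0.0065 * (1 - 0.0351)
epsilon = 0.0063


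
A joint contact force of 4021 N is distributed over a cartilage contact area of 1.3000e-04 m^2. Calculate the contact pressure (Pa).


P = F / A
P = 4021 / 1.3000e-04
P = 3.0931e+07


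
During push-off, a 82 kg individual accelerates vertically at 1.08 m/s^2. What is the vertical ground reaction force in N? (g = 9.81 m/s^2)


GRF = m * (g + a)
GRF = 82 * (9.81 + 1.08)
GRF = 82 * 10.8900
GRF = 892.9800


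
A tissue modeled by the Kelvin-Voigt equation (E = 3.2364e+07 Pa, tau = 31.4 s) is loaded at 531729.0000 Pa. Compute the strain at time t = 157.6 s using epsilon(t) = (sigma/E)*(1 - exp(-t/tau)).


epsilon(t) = (sigma/E) * (1 - exp(-t/tau))
sigma/E = 531729.0000 / 3.2364e+07 = 0.0164
exp(-t/tau) = exp(-157.6 / 31.4) = 0.0066
epsilon = 0.0164 * (1 - 0.0066)
epsilon = 0.0163


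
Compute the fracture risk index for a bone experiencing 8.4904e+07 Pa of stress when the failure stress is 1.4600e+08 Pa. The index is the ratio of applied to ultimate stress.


FRI = applied / ultimate
FRI = 8.4904e+07 / 1.4600e+08
FRI = 0.5815


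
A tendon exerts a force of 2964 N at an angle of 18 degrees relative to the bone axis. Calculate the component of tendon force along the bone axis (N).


F_eff = F_tendon * cos(theta)
theta = 18 deg = 0.3142 rad
cos(theta) = 0.9511
F_eff = 2964 * 0.9511
F_eff = 2818.9315


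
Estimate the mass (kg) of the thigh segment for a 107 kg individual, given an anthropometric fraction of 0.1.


m_segment = body_mass * fraction
m_segment = 107 * 0.1
m_segment = 10.7000


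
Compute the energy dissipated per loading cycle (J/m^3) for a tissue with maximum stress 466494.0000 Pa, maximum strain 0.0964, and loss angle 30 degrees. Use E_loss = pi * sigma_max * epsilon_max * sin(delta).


E_loss = pi * sigma_max * epsilon_max * sin(delta)
delta = 30 deg = 0.5236 rad
sin(delta) = 0.5000
E_loss = pi * 466494.0000 * 0.0964 * 0.5000
E_loss = 70638.7447


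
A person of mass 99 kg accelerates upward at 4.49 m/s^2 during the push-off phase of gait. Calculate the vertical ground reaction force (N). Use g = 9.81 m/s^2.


GRF = m * (g + a)
GRF = 99 * (9.81 + 4.49)
GRF = 99 * 14.3000
GRF = 1415.7000


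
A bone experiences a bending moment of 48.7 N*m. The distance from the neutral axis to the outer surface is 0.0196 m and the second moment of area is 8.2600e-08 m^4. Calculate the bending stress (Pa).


sigma = M * c / I
sigma = 48.7 * 0.0196 / 8.2600e-08
M * c = 0.9545
sigma = 1.1556e+07


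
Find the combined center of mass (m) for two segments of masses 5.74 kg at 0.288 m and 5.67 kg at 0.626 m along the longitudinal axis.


COM = (m1*x1 + m2*x2) / (m1 + m2)
COM = (5.74*0.288 + 5.67*0.626) / (5.74 + 5.67)
Numerator = 5.2025
Denominator = 11.4100
COM = 0.4560


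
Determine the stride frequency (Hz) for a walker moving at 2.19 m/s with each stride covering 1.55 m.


f = v / stride_length
f = 2.19 / 1.55
f = 1.4129


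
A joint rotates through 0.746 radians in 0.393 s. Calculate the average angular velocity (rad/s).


omega = delta_theta / delta_t
omega = 0.746 / 0.393
omega = 1.8982


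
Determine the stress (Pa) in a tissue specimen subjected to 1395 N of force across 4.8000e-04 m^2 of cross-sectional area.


stress = F / A
stress = 1395 / 4.8000e-04
stress = 2.9062e+06


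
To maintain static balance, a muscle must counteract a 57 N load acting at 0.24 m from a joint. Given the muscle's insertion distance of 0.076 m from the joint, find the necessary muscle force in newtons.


F_muscle = W * d_load / d_muscle
F_muscle = 57 * 0.24 / 0.076
Numerator = 13.6800
F_muscle = 180.0000


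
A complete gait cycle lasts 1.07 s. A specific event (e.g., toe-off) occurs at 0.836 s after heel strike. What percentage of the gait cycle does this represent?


pct = (event_time / cycle_time) * 100
pct = (0.836 / 1.07) * 100
ratio = 0.7813
pct = 78.1308


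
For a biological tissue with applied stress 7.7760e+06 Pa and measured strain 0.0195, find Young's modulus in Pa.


E = stress / strain
E = 7.7760e+06 / 0.0195
E = 3.9877e+08


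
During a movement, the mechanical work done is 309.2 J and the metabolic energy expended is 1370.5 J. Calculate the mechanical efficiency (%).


eta = (W_mech / E_meta) * 100
eta = (309.2 / 1370.5) * 100
ratio = 0.2256
eta = 22.5611


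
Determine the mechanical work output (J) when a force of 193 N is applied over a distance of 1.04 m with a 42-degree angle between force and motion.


W = F * d * cos(theta)
theta = 42 deg = 0.7330 rad
cos(theta) = 0.7431
W = 193 * 1.04 * 0.7431
W = 149.1640


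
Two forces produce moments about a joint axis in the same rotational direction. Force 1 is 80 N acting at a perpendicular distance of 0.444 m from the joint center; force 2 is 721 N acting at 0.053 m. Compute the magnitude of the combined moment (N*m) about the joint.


M = F1 * d1 + F2 * d2
M = 80 * 0.444 + 721 * 0.053
M = 35.5200 + 38.2130
M = 73.7330


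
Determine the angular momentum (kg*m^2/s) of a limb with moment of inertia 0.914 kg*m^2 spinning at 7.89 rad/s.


L = I * omega
L = 0.914 * 7.89
L = 7.2115


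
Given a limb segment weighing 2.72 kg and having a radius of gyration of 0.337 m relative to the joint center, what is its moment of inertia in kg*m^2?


I = m * k^2
I = 2.72 * 0.337^2
k^2 = 0.1136
I = 0.3089


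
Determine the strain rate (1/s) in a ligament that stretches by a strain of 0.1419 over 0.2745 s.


strain_rate = delta_strain / delta_t
strain_rate = 0.1419 / 0.2745
strain_rate = 0.5169


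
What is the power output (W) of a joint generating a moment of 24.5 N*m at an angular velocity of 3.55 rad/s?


P = M * omega
P = 24.5 * 3.55
P = 86.9750
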